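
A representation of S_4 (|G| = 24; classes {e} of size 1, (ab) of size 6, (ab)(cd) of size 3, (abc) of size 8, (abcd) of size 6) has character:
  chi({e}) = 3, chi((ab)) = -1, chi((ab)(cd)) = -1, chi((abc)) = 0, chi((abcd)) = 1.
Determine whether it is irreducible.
Irreducible: <chi, chi> = 1.

Solution. <chi, chi> = (1/|G|) sum_C |C| * |chi(C)|^2 = (1/24)[1*|3|^2 + 6*|-1|^2 + 3*|-1|^2 + 8*|0|^2 + 6*|1|^2]
  = (1/24)[(9) + (6) + (3) + (0) + (6)] = 24/24 = 1.
A character is irreducible iff <chi, chi> = 1, so this representation is irreducible.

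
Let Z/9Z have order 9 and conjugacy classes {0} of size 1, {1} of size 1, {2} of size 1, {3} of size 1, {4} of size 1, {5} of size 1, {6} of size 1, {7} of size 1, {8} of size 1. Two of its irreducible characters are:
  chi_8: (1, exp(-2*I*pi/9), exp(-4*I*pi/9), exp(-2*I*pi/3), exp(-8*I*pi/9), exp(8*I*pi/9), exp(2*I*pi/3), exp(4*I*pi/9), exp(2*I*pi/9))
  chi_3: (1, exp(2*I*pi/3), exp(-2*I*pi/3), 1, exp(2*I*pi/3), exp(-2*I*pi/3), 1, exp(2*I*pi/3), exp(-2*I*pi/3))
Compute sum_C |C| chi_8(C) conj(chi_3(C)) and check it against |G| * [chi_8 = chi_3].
Sum = 0; so <chi_8, chi_3> = 0 (distinct irreducibles are orthogonal).

Details: Compute term by term over conjugacy classes (|C| * chi_8(C) * conj(chi_3(C))):
  1*(1)*conj(1) + 1*(exp(-2*I*pi/9))*conj(exp(2*I*pi/3)) + 1*(exp(-4*I*pi/9))*conj(exp(-2*I*pi/3)) + 1*(exp(-2*I*pi/3))*conj(1) + 1*(exp(-8*I*pi/9))*conj(exp(2*I*pi/3)) + 1*(exp(8*I*pi/9))*conj(exp(-2*I*pi/3)) + 1*(exp(2*I*pi/3))*conj(1) + 1*(exp(4*I*pi/9))*conj(exp(2*I*pi/3)) + 1*(exp(2*I*pi/9))*conj(exp(-2*I*pi/3))
  = (1) + (exp(-8*I*pi/9)) + (exp(2*I*pi/9)) + (exp(-2*I*pi/3)) + (exp(4*I*pi/9)) + (exp(-4*I*pi/9)) + (exp(2*I*pi/3)) + (exp(-2*I*pi/9)) + (exp(8*I*pi/9))
  = 0.
(Exp terms are combined using exp(i*s)*conj(exp(i*t)) = exp(i*(s-t)), and sums of them are collapsed using the identity that for every m > 1 the m distinct m-th roots of unity sum to 0, e.g. 1 + exp(2*I*pi/3) + exp(-2*I*pi/3) = 0.)
Dividing by |G| = 9 gives 0/9 = 0, matching the row-orthogonality relation <chi_8, chi_3> = [chi_8 = chi_3].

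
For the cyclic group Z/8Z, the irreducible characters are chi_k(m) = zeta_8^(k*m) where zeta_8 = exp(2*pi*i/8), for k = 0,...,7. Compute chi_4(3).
chi_4(3) = zeta_8^12 = -1

Why: chi_4(3) = zeta_8^(4*3) = zeta_8^12. Since zeta_8^8 = 1, this equals zeta_8^4 = exp(2*pi*i*4/8) = -1.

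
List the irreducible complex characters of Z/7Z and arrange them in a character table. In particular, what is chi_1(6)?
Character table of Z/7Z (irreps indexed chi_0,...,chi_6 with chi_k(m) = zeta_7^(k*m), zeta_7 = exp(2*pi*i/7)):
  irrep \ class  {0} (size 1)  {1} (size 1)    {2} (size 1)    {3} (size 1)    {4} (size 1)    {5} (size 1)    {6} (size 1)  
  chi_0          1             1               1               1               1               1               1             
  chi_1          1             exp(2*I*pi/7)   exp(4*I*pi/7)   exp(6*I*pi/7)   exp(-6*I*pi/7)  exp(-4*I*pi/7)  exp(-2*I*pi/7)
  chi_2          1             exp(4*I*pi/7)   exp(-6*I*pi/7)  exp(-2*I*pi/7)  exp(2*I*pi/7)   exp(6*I*pi/7)   exp(-4*I*pi/7)
  chi_3          1             exp(6*I*pi/7)   exp(-2*I*pi/7)  exp(4*I*pi/7)   exp(-4*I*pi/7)  exp(2*I*pi/7)   exp(-6*I*pi/7)
  chi_4          1             exp(-6*I*pi/7)  exp(2*I*pi/7)   exp(-4*I*pi/7)  exp(4*I*pi/7)   exp(-2*I*pi/7)  exp(6*I*pi/7) 
  chi_5          1             exp(-4*I*pi/7)  exp(6*I*pi/7)   exp(2*I*pi/7)   exp(-2*I*pi/7)  exp(-6*I*pi/7)  exp(4*I*pi/7) 
  chi_6          1             exp(-2*I*pi/7)  exp(-4*I*pi/7)  exp(-6*I*pi/7)  exp(6*I*pi/7)   exp(4*I*pi/7)   exp(2*I*pi/7) 

Spot check: chi_1(6) = zeta_7^(1*6) = zeta_7^6 = exp(-2*I*pi/7).

Details: Z/7Z is abelian, so all 7 irreducible complex representations are 1-dimensional. They are given by chi_k(m) = zeta_7^(k*m) for k = 0,...,6. Row orthogonality: sum_m chi_k(m) conj(chi_l(m)) = 7 * [k = l].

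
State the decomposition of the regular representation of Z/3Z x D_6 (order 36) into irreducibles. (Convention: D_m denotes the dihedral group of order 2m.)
Each irreducible V_i of dimension d_i appears with multiplicity d_i, i.e. rho_reg = (direct sum over all irreducibles V_i) d_i V_i. The irreducible dimensions for Z/3Z x D_6 are 1, 1, 1, 1, 1, 1, 1, 1, 1, 1, 1, 1, 2, 2, 2, 2, 2, 2: 12 irreducibles of dimension 1, each with multiplicity 1; 6 irreducibles of dimension 2, each with multiplicity 2. Total dimension 12*1*1 + 6*2*2 = 36 = |G|.

Working: General theorem: in the regular representation of a finite group G, each irreducible appears with multiplicity equal to its dimension. Check: dim(rho_reg) = sum d_i^2 = 1 + 1 + 1 + 1 + 1 + 1 + 1 + 1 + 1 + 1 + 1 + 1 + 4 + 4 + 4 + 4 + 4 + 4 = 36 = |G|.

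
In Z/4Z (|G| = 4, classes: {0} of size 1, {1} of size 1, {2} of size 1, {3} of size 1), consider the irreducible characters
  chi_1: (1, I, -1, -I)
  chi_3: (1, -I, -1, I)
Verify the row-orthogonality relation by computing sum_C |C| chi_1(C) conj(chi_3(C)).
Sum = 0; so <chi_1, chi_3> = 0 (distinct irreducibles are orthogonal).

Argument: Compute term by term over conjugacy classes (|C| * chi_1(C) * conj(chi_3(C))):
  1*(1)*conj(1) + 1*(I)*conj(-I) + 1*(-1)*conj(-1) + 1*(-I)*conj(I)
  = (1) + (-1) + (1) + (-1)
  = 0.
(Exp terms are combined using exp(i*s)*conj(exp(i*t)) = exp(i*(s-t)), and sums of them are collapsed using the identity that for every m > 1 the m distinct m-th roots of unity sum to 0, e.g. 1 + exp(2*I*pi/3) + exp(-2*I*pi/3) = 0.)
Dividing by |G| = 4 gives 0/4 = 0, matching the row-orthogonality relation <chi_1, chi_3> = [chi_1 = chi_3].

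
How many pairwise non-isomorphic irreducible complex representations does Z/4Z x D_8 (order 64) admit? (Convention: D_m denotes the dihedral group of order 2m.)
28

Derivation: The number of irreducible complex representations of a finite group equals its number of conjugacy classes. For a direct product, #classes(G x H) = #classes(G) * #classes(H). Z/4Z has 4 classes (abelian), D_8 has 7 classes, so 4 * 7 = 28, so Z/4Z x D_8 (order 64) has exactly 28 irreducible complex representations.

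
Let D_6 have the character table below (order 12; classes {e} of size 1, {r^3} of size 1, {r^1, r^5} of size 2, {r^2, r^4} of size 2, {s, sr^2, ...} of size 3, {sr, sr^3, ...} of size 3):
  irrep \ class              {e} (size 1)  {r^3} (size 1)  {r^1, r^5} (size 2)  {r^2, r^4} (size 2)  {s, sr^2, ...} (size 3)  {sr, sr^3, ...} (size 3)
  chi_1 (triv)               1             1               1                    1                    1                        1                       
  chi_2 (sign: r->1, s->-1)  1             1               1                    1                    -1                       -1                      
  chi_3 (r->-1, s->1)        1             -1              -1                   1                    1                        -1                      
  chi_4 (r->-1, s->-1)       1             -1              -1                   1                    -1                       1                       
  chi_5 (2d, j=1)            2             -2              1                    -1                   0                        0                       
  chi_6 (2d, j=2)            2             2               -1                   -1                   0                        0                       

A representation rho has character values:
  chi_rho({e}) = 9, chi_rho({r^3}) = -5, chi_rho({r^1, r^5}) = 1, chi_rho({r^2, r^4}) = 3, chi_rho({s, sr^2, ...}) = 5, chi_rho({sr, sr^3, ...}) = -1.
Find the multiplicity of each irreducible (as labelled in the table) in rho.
Multiplicities: chi_1: 2, chi_2: 0, chi_3: 3, chi_4: 0, chi_5: 2, chi_6: 0.

Explanation: Use <chi_rho, chi> = (1/|G|) sum_C |C| * chi_rho(C) * conj(chi(C)) with |G| = 12 for each irreducible chi in the table:
  <chi_rho, chi_1> = (1/12)[1*(9)*conj(1) + 1*(-5)*conj(1) + 2*(1)*conj(1) + 2*(3)*conj(1) + 3*(5)*conj(1) + 3*(-1)*conj(1)]
      = (1/12)[(9) + (-5) + (2) + (6) + (15) + (-3)] = 24/12 = 2
  <chi_rho, chi_2> = (1/12)[1*(9)*conj(1) + 1*(-5)*conj(1) + 2*(1)*conj(1) + 2*(3)*conj(1) + 3*(5)*conj(-1) + 3*(-1)*conj(-1)]
      = (1/12)[(9) + (-5) + (2) + (6) + (-15) + (3)] = 0/12 = 0
  <chi_rho, chi_3> = (1/12)[1*(9)*conj(1) + 1*(-5)*conj(-1) + 2*(1)*conj(-1) + 2*(3)*conj(1) + 3*(5)*conj(1) + 3*(-1)*conj(-1)]
      = (1/12)[(9) + (5) + (-2) + (6) + (15) + (3)] = 36/12 = 3
  <chi_rho, chi_4> = (1/12)[1*(9)*conj(1) + 1*(-5)*conj(-1) + 2*(1)*conj(-1) + 2*(3)*conj(1) + 3*(5)*conj(-1) + 3*(-1)*conj(1)]
      = (1/12)[(9) + (5) + (-2) + (6) + (-15) + (-3)] = 0/12 = 0
  <chi_rho, chi_5> = (1/12)[1*(9)*conj(2) + 1*(-5)*conj(-2) + 2*(1)*conj(1) + 2*(3)*conj(-1) + 3*(5)*conj(0) + 3*(-1)*conj(0)]
      = (1/12)[(18) + (10) + (2) + (-6) + (0) + (0)] = 24/12 = 2
  <chi_rho, chi_6> = (1/12)[1*(9)*conj(2) + 1*(-5)*conj(2) + 2*(1)*conj(-1) + 2*(3)*conj(-1) + 3*(5)*conj(0) + 3*(-1)*conj(0)]
      = (1/12)[(18) + (-10) + (-2) + (-6) + (0) + (0)] = 0/12 = 0
Dimension check: dim(rho) = sum (mult * dim) = 2*1 + 0*1 + 3*1 + 0*1 + 2*2 + 0*2 = 9 = chi_rho(e) = 9.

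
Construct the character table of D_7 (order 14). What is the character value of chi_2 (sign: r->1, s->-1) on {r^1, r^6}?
Conjugacy classes: {e} of size 1, {r^1, r^6} of size 2, {r^2, r^5} of size 2, {r^3, r^4} of size 2, {s, sr, ..., sr^6} of size 7.
Character table:
  irrep \ class              {e} (size 1)  {r^1, r^6} (size 2)  {r^2, r^5} (size 2)  {r^3, r^4} (size 2)  {s, sr, ..., sr^6} (size 7)
  chi_1 (triv)               1             1                    1                    1                    1                          
  chi_2 (sign: r->1, s->-1)  1             1                    1                    1                    -1                         
  chi_3 (2d, j=1)            2             2*cos(2*pi/7)        -2*cos(3*pi/7)       -2*cos(pi/7)         0                          
  chi_4 (2d, j=2)            2             -2*cos(3*pi/7)       -2*cos(pi/7)         2*cos(2*pi/7)        0                          
  chi_5 (2d, j=3)            2             -2*cos(pi/7)         2*cos(2*pi/7)        -2*cos(3*pi/7)       0                          

Spot check: chi_2 (sign: r->1, s->-1) on {r^1, r^6} = 1.

Proof sketch: D_7 has order 2*7 = 14 with 5 conjugacy classes, hence 5 irreducibles. Sum of squared dims 1 + 1 + 4 + 4 + 4 = 14 = |G|. Linear characters come from the abelianisation; the 2-dimensional irreps have character r^k -> 2*cos(2*pi*j*k/7), reflections -> 0.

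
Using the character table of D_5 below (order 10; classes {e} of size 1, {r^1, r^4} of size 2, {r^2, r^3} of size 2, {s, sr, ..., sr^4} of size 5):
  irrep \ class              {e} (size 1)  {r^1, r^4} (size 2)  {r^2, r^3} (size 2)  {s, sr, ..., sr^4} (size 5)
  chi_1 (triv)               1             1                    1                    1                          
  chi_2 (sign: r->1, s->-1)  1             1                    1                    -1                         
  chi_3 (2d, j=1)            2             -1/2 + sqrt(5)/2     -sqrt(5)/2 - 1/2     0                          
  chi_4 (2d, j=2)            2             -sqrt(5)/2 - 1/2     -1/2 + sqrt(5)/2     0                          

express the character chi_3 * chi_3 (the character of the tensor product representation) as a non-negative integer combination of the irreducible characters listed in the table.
chi_3 tensor chi_3 = chi_1 + chi_2 + chi_4 (all other irreducibles have multiplicity 0).

The character of a tensor product is the pointwise product (chi_3 * chi_3)(C) = chi_3(C) * chi_3(C):
  {e}: (2)*(2), {r^1, r^4}: (-1/2 + sqrt(5)/2)*(-1/2 + sqrt(5)/2), {r^2, r^3}: (-sqrt(5)/2 - 1/2)*(-sqrt(5)/2 - 1/2), {s, sr, ..., sr^4}: (0)*(0)
so (chi_3 * chi_3) takes values
  {e} -> 4, {r^1, r^4} -> 3/2 - sqrt(5)/2, {r^2, r^3} -> sqrt(5)/2 + 3/2, {s, sr, ..., sr^4} -> 0.
Now take the inner product of this character with each irreducible chi from the table, <chi_3*chi_3, chi> = (1/10) sum_C |C| (chi_3*chi_3)(C) conj(chi(C)):
  <chi_3*chi_3, chi_1> = (1/10)[1*(4)*conj(1) + 2*(3/2 - sqrt(5)/2)*conj(1) + 2*(sqrt(5)/2 + 3/2)*conj(1) + 5*(0)*conj(1)]
      = (1/10)[(4) + (3 - sqrt(5)) + (sqrt(5) + 3) + (0)] = 10/10 = 1
  <chi_3*chi_3, chi_2> = (1/10)[1*(4)*conj(1) + 2*(3/2 - sqrt(5)/2)*conj(1) + 2*(sqrt(5)/2 + 3/2)*conj(1) + 5*(0)*conj(-1)]
      = (1/10)[(4) + (3 - sqrt(5)) + (sqrt(5) + 3) + (0)] = 10/10 = 1
  <chi_3*chi_3, chi_3> = (1/10)[1*(4)*conj(2) + 2*(3/2 - sqrt(5)/2)*conj(-1/2 + sqrt(5)/2) + 2*(sqrt(5)/2 + 3/2)*conj(-sqrt(5)/2 - 1/2) + 5*(0)*conj(0)]
      = (1/10)[(8) + (-4 + 2*sqrt(5)) + (-2*sqrt(5) - 4) + (0)] = 0/10 = 0
  <chi_3*chi_3, chi_4> = (1/10)[1*(4)*conj(2) + 2*(3/2 - sqrt(5)/2)*conj(-sqrt(5)/2 - 1/2) + 2*(sqrt(5)/2 + 3/2)*conj(-1/2 + sqrt(5)/2) + 5*(0)*conj(0)]
      = (1/10)[(8) + (1 - sqrt(5)) + (1 + sqrt(5)) + (0)] = 10/10 = 1
Hence the multiplicities are chi_1: 1, chi_2: 1, chi_4: 1. Dimension check: dim(chi_3)*dim(chi_3) = 2*2 = 4 and sum (mult * dim) = 1*1 + 1*1 + 1*2 = 4.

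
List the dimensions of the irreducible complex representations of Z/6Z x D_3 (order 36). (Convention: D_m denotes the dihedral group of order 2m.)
Dimensions: 1, 1, 1, 1, 1, 1, 1, 1, 1, 1, 1, 1, 2, 2, 2, 2, 2, 2

Justification: There are 18 irreducibles (= number of conjugacy classes). Their dimensions d_i satisfy sum d_i^2 = |G| = 36: 1 + 1 + 1 + 1 + 1 + 1 + 1 + 1 + 1 + 1 + 1 + 1 + 4 + 4 + 4 + 4 + 4 + 4 = 36. (For the product with Z/6Z: each of the 6 1-dim characters of Z/6Z tensors with each irrep of D_3, giving 6 copies of each D_3-dimension.)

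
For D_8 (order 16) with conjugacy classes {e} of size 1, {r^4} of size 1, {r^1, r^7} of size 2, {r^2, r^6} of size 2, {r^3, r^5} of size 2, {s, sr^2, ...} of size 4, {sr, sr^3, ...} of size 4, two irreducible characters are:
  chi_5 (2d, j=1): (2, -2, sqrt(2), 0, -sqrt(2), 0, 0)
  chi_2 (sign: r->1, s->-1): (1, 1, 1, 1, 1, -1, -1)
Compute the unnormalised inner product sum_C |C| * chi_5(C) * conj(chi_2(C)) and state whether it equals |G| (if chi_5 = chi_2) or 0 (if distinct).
Sum = 0; so <chi_5, chi_2> = 0 (distinct irreducibles are orthogonal).

Argument: Compute term by term over conjugacy classes (|C| * chi_5(C) * conj(chi_2(C))):
  1*(2)*conj(1) + 1*(-2)*conj(1) + 2*(sqrt(2))*conj(1) + 2*(0)*conj(1) + 2*(-sqrt(2))*conj(1) + 4*(0)*conj(-1) + 4*(0)*conj(-1)
  = (2) + (-2) + (2*sqrt(2)) + (0) + (-2*sqrt(2)) + (0) + (0)
  = 0.
Dividing by |G| = 16 gives 0/16 = 0, matching the row-orthogonality relation <chi_5, chi_2> = [chi_5 = chi_2].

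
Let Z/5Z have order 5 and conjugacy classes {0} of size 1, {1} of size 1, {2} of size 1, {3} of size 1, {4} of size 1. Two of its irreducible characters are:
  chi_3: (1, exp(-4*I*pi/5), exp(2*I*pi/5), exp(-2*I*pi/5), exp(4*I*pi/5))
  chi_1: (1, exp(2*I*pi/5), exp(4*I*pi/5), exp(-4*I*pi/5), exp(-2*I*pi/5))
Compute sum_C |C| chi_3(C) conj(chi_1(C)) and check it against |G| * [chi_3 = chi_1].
Sum = 0; so <chi_3, chi_1> = 0 (distinct irreducibles are orthogonal).

Details: Compute term by term over conjugacy classes (|C| * chi_3(C) * conj(chi_1(C))):
  1*(1)*conj(1) + 1*(exp(-4*I*pi/5))*conj(exp(2*I*pi/5)) + 1*(exp(2*I*pi/5))*conj(exp(4*I*pi/5)) + 1*(exp(-2*I*pi/5))*conj(exp(-4*I*pi/5)) + 1*(exp(4*I*pi/5))*conj(exp(-2*I*pi/5))
  = (1) + (exp(4*I*pi/5)) + (exp(-2*I*pi/5)) + (exp(2*I*pi/5)) + (exp(-4*I*pi/5))
  = 0.
(Exp terms are combined using exp(i*s)*conj(exp(i*t)) = exp(i*(s-t)), and sums of them are collapsed using the identity that for every m > 1 the m distinct m-th roots of unity sum to 0, e.g. 1 + exp(2*I*pi/3) + exp(-2*I*pi/3) = 0.)
Dividing by |G| = 5 gives 0/5 = 0, matching the row-orthogonality relation <chi_3, chi_1> = [chi_3 = chi_1].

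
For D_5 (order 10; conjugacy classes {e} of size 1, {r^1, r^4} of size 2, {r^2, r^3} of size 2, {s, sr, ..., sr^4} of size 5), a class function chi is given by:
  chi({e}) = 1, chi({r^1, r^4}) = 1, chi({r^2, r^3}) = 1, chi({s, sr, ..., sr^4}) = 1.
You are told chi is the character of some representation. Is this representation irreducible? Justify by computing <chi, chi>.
Irreducible: <chi, chi> = 1.

Derivation: <chi, chi> = (1/|G|) sum_C |C| * |chi(C)|^2 = (1/10)[1*|1|^2 + 2*|1|^2 + 2*|1|^2 + 5*|1|^2]
  = (1/10)[(1) + (2) + (2) + (5)] = 10/10 = 1.
A character is irreducible iff <chi, chi> = 1, so this representation is irreducible.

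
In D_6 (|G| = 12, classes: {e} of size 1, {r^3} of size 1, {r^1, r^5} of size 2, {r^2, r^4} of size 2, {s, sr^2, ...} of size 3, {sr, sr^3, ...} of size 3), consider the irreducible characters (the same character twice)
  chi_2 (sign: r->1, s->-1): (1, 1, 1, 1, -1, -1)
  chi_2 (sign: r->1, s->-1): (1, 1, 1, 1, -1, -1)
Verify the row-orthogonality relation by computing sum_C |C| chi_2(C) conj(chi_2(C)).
Sum = 12 = |G| = 12; so <chi_2, chi_2> = 1 (norm-1 confirms irreducibility).

Why: Compute term by term over conjugacy classes (|C| * chi_2(C) * conj(chi_2(C))):
  1*(1)*conj(1) + 1*(1)*conj(1) + 2*(1)*conj(1) + 2*(1)*conj(1) + 3*(-1)*conj(-1) + 3*(-1)*conj(-1)
  = (1) + (1) + (2) + (2) + (3) + (3)
  = 12.
Dividing by |G| = 12 gives 12/12 = 1, matching the row-orthogonality relation <chi_2, chi_2> = [chi_2 = chi_2].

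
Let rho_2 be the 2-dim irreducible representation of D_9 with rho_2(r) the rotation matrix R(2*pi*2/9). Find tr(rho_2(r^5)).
chi_{rho_2}(r^5) = 2*cos(2*pi*2*5/9) = 2*cos(20*pi/9)

Explanation: rho_2(r^5) is rotation by angle 2*pi*2*5/9, whose trace is 2*cos(2*pi*2*5/9) = 2*cos(20*pi/9).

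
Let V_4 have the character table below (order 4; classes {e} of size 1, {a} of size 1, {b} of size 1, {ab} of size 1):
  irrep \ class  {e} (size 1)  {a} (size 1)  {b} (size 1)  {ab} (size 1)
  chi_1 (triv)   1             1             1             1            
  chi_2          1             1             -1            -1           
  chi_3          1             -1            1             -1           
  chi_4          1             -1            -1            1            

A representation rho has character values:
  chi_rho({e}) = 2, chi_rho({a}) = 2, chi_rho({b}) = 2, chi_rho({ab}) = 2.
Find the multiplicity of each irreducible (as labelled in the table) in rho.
Multiplicities: chi_1: 2, chi_2: 0, chi_3: 0, chi_4: 0.

Explanation: Use <chi_rho, chi> = (1/|G|) sum_C |C| * chi_rho(C) * conj(chi(C)) with |G| = 4 for each irreducible chi in the table:
  <chi_rho, chi_1> = (1/4)[1*(2)*conj(1) + 1*(2)*conj(1) + 1*(2)*conj(1) + 1*(2)*conj(1)]
      = (1/4)[(2) + (2) + (2) + (2)] = 8/4 = 2
  <chi_rho, chi_2> = (1/4)[1*(2)*conj(1) + 1*(2)*conj(1) + 1*(2)*conj(-1) + 1*(2)*conj(-1)]
      = (1/4)[(2) + (2) + (-2) + (-2)] = 0/4 = 0
  <chi_rho, chi_3> = (1/4)[1*(2)*conj(1) + 1*(2)*conj(-1) + 1*(2)*conj(1) + 1*(2)*conj(-1)]
      = (1/4)[(2) + (-2) + (2) + (-2)] = 0/4 = 0
  <chi_rho, chi_4> = (1/4)[1*(2)*conj(1) + 1*(2)*conj(-1) + 1*(2)*conj(-1) + 1*(2)*conj(1)]
      = (1/4)[(2) + (-2) + (-2) + (2)] = 0/4 = 0
Dimension check: dim(rho) = sum (mult * dim) = 2*1 + 0*1 + 0*1 + 0*1 = 2 = chi_rho(e) = 2.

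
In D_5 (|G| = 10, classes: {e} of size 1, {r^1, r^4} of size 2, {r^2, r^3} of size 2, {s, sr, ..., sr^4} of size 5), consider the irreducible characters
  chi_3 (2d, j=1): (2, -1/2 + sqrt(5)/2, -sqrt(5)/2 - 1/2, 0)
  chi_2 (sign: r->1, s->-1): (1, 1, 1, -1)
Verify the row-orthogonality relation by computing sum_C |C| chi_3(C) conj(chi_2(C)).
Sum = 0; so <chi_3, chi_2> = 0 (distinct irreducibles are orthogonal).

Reasoning: Compute term by term over conjugacy classes (|C| * chi_3(C) * conj(chi_2(C))):
  1*(2)*conj(1) + 2*(-1/2 + sqrt(5)/2)*conj(1) + 2*(-sqrt(5)/2 - 1/2)*conj(1) + 5*(0)*conj(-1)
  = (2) + (-1 + sqrt(5)) + (-sqrt(5) - 1) + (0)
  = 0.
Dividing by |G| = 10 gives 0/10 = 0, matching the row-orthogonality relation <chi_3, chi_2> = [chi_3 = chi_2].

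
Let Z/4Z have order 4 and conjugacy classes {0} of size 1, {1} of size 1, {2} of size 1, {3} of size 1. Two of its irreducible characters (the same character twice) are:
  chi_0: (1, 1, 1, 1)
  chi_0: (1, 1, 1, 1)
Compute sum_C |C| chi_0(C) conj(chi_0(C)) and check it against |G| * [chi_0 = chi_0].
Sum = 4 = |G| = 4; so <chi_0, chi_0> = 1 (norm-1 confirms irreducibility).

Why: Compute term by term over conjugacy classes (|C| * chi_0(C) * conj(chi_0(C))):
  1*(1)*conj(1) + 1*(1)*conj(1) + 1*(1)*conj(1) + 1*(1)*conj(1)
  = (1) + (1) + (1) + (1)
  = 4.
(Exp terms are combined using exp(i*s)*conj(exp(i*t)) = exp(i*(s-t)), and sums of them are collapsed using the identity that for every m > 1 the m distinct m-th roots of unity sum to 0, e.g. 1 + exp(2*I*pi/3) + exp(-2*I*pi/3) = 0.)
Dividing by |G| = 4 gives 4/4 = 1, matching the row-orthogonality relation <chi_0, chi_0> = [chi_0 = chi_0].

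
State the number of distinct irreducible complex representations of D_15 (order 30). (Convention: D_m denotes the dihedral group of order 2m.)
9

Explanation: The number of irreducible complex representations of a finite group equals its number of conjugacy classes. D_15 has 9 conjugacy classes ((n+3)/2 for n odd), so D_15 (order 30) has exactly 9 irreducible complex representations.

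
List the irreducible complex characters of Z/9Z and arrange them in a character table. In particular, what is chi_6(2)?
Character table of Z/9Z (irreps indexed chi_0,...,chi_8 with chi_k(m) = zeta_9^(k*m), zeta_9 = exp(2*pi*i/9)):
  irrep \ class  {0} (size 1)  {1} (size 1)    {2} (size 1)    {3} (size 1)    {4} (size 1)    {5} (size 1)    {6} (size 1)    {7} (size 1)    {8} (size 1)  
  chi_0          1             1               1               1               1               1               1               1               1             
  chi_1          1             exp(2*I*pi/9)   exp(4*I*pi/9)   exp(2*I*pi/3)   exp(8*I*pi/9)   exp(-8*I*pi/9)  exp(-2*I*pi/3)  exp(-4*I*pi/9)  exp(-2*I*pi/9)
  chi_2          1             exp(4*I*pi/9)   exp(8*I*pi/9)   exp(-2*I*pi/3)  exp(-2*I*pi/9)  exp(2*I*pi/9)   exp(2*I*pi/3)   exp(-8*I*pi/9)  exp(-4*I*pi/9)
  chi_3          1             exp(2*I*pi/3)   exp(-2*I*pi/3)  1               exp(2*I*pi/3)   exp(-2*I*pi/3)  1               exp(2*I*pi/3)   exp(-2*I*pi/3)
  chi_4          1             exp(8*I*pi/9)   exp(-2*I*pi/9)  exp(2*I*pi/3)   exp(-4*I*pi/9)  exp(4*I*pi/9)   exp(-2*I*pi/3)  exp(2*I*pi/9)   exp(-8*I*pi/9)
  chi_5          1             exp(-8*I*pi/9)  exp(2*I*pi/9)   exp(-2*I*pi/3)  exp(4*I*pi/9)   exp(-4*I*pi/9)  exp(2*I*pi/3)   exp(-2*I*pi/9)  exp(8*I*pi/9) 
  chi_6          1             exp(-2*I*pi/3)  exp(2*I*pi/3)   1               exp(-2*I*pi/3)  exp(2*I*pi/3)   1               exp(-2*I*pi/3)  exp(2*I*pi/3) 
  chi_7          1             exp(-4*I*pi/9)  exp(-8*I*pi/9)  exp(2*I*pi/3)   exp(2*I*pi/9)   exp(-2*I*pi/9)  exp(-2*I*pi/3)  exp(8*I*pi/9)   exp(4*I*pi/9) 
  chi_8          1             exp(-2*I*pi/9)  exp(-4*I*pi/9)  exp(-2*I*pi/3)  exp(-8*I*pi/9)  exp(8*I*pi/9)   exp(2*I*pi/3)   exp(4*I*pi/9)   exp(2*I*pi/9) 

Spot check: chi_6(2) = zeta_9^(6*2) = zeta_9^12 = exp(2*I*pi/3).

Z/9Z is abelian, so all 9 irreducible complex representations are 1-dimensional. They are given by chi_k(m) = zeta_9^(k*m) for k = 0,...,8. Row orthogonality: sum_m chi_k(m) conj(chi_l(m)) = 9 * [k = l].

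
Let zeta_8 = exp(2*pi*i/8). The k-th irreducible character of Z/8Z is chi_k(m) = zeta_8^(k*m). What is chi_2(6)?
chi_2(6) = zeta_8^12 = -1

Why: chi_2(6) = zeta_8^(2*6) = zeta_8^12. Since zeta_8^8 = 1, this equals zeta_8^4 = exp(2*pi*i*4/8) = -1.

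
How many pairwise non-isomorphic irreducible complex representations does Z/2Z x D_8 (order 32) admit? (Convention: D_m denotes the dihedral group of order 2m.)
14

Argument: The number of irreducible complex representations of a finite group equals its number of conjugacy classes. For a direct product, #classes(G x H) = #classes(G) * #classes(H). Z/2Z has 2 classes (abelian), D_8 has 7 classes, so 2 * 7 = 14, so Z/2Z x D_8 (order 32) has exactly 14 irreducible complex representations.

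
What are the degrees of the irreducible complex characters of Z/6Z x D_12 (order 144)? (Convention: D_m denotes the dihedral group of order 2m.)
Dimensions: 1, 1, 1, 1, 1, 1, 1, 1, 1, 1, 1, 1, 1, 1, 1, 1, 1, 1, 1, 1, 1, 1, 1, 1, 2, 2, 2, 2, 2, 2, 2, 2, 2, 2, 2, 2, 2, 2, 2, 2, 2, 2, 2, 2, 2, 2, 2, 2, 2, 2, 2, 2, 2, 2

Solution. There are 54 irreducibles (= number of conjugacy classes). Their dimensions d_i satisfy sum d_i^2 = |G| = 144: 1 + 1 + 1 + 1 + 1 + 1 + 1 + 1 + 1 + 1 + 1 + 1 + 1 + 1 + 1 + 1 + 1 + 1 + 1 + 1 + 1 + 1 + 1 + 1 + 4 + 4 + 4 + 4 + 4 + 4 + 4 + 4 + 4 + 4 + 4 + 4 + 4 + 4 + 4 + 4 + 4 + 4 + 4 + 4 + 4 + 4 + 4 + 4 + 4 + 4 + 4 + 4 + 4 + 4 = 144. (For the product with Z/6Z: each of the 6 1-dim characters of Z/6Z tensors with each irrep of D_12, giving 6 copies of each D_12-dimension.)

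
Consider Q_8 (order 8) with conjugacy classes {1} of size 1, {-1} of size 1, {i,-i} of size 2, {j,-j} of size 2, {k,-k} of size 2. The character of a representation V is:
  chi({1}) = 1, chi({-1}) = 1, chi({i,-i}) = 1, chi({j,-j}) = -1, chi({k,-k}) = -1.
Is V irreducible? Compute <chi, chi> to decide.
Irreducible: <chi, chi> = 1.

Explanation: <chi, chi> = (1/|G|) sum_C |C| * |chi(C)|^2 = (1/8)[1*|1|^2 + 1*|1|^2 + 2*|1|^2 + 2*|-1|^2 + 2*|-1|^2]
  = (1/8)[(1) + (1) + (2) + (2) + (2)] = 8/8 = 1.
A character is irreducible iff <chi, chi> = 1, so this representation is irreducible.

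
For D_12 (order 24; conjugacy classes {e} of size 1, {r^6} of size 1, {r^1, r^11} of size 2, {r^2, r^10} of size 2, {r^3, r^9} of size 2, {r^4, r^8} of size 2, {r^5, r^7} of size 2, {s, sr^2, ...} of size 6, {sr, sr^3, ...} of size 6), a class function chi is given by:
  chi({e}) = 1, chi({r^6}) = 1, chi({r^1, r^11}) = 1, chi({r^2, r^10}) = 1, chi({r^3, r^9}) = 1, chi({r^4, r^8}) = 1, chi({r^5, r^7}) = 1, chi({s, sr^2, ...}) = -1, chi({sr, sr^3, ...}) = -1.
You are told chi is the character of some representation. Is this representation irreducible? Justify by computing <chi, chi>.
Irreducible: <chi, chi> = 1.

Argument: <chi, chi> = (1/|G|) sum_C |C| * |chi(C)|^2 = (1/24)[1*|1|^2 + 1*|1|^2 + 2*|1|^2 + 2*|1|^2 + 2*|1|^2 + 2*|1|^2 + 2*|1|^2 + 6*|-1|^2 + 6*|-1|^2]
  = (1/24)[(1) + (1) + (2) + (2) + (2) + (2) + (2) + (6) + (6)] = 24/24 = 1.
A character is irreducible iff <chi, chi> = 1, so this representation is irreducible.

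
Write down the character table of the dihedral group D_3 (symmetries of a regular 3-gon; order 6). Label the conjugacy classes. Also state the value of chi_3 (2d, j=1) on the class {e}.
Conjugacy classes: {e} of size 1, {r^1, r^2} of size 2, {s, sr, ..., sr^2} of size 3.
Character table:
  irrep \ class              {e} (size 1)  {r^1, r^2} (size 2)  {s, sr, ..., sr^2} (size 3)
  chi_1 (triv)               1             1                    1                          
  chi_2 (sign: r->1, s->-1)  1             1                    -1                         
  chi_3 (2d, j=1)            2             -1                   0                          

Spot check: chi_3 (2d, j=1) on {e} = 2.

Solution. D_3 has order 2*3 = 6 with 3 conjugacy classes, hence 3 irreducibles. Sum of squared dims 1 + 1 + 4 = 6 = |G|. Linear characters come from the abelianisation; the 2-dimensional irreps have character r^k -> 2*cos(2*pi*j*k/3), reflections -> 0.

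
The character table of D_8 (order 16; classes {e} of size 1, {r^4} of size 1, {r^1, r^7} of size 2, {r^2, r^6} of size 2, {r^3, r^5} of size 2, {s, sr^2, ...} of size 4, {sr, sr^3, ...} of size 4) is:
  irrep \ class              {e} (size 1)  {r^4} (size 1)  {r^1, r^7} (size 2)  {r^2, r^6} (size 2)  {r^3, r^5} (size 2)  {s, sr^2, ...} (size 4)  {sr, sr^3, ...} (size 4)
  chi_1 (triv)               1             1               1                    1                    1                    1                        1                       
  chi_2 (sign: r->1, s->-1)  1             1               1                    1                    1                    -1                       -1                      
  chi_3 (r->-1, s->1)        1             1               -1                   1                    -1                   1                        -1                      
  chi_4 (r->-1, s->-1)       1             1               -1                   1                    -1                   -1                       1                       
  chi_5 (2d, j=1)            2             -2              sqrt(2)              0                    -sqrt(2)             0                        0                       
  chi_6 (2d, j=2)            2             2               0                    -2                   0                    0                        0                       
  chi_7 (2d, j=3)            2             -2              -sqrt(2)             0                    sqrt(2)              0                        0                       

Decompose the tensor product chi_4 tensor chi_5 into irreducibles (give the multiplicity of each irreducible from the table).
chi_4 tensor chi_5 = chi_7 (all other irreducibles have multiplicity 0).

Justification: The character of a tensor product is the pointwise product (chi_4 * chi_5)(C) = chi_4(C) * chi_5(C):
  {e}: (1)*(2), {r^4}: (1)*(-2), {r^1, r^7}: (-1)*(sqrt(2)), {r^2, r^6}: (1)*(0), {r^3, r^5}: (-1)*(-sqrt(2)), {s, sr^2, ...}: (-1)*(0), {sr, sr^3, ...}: (1)*(0)
so (chi_4 * chi_5) takes values
  {e} -> 2, {r^4} -> -2, {r^1, r^7} -> -sqrt(2), {r^2, r^6} -> 0, {r^3, r^5} -> sqrt(2), {s, sr^2, ...} -> 0, {sr, sr^3, ...} -> 0.
Now take the inner product of this character with each irreducible chi from the table, <chi_4*chi_5, chi> = (1/16) sum_C |C| (chi_4*chi_5)(C) conj(chi(C)):
  <chi_4*chi_5, chi_1> = (1/16)[1*(2)*conj(1) + 1*(-2)*conj(1) + 2*(-sqrt(2))*conj(1) + 2*(0)*conj(1) + 2*(sqrt(2))*conj(1) + 4*(0)*conj(1) + 4*(0)*conj(1)]
      = (1/16)[(2) + (-2) + (-2*sqrt(2)) + (0) + (2*sqrt(2)) + (0) + (0)] = 0/16 = 0
  <chi_4*chi_5, chi_2> = (1/16)[1*(2)*conj(1) + 1*(-2)*conj(1) + 2*(-sqrt(2))*conj(1) + 2*(0)*conj(1) + 2*(sqrt(2))*conj(1) + 4*(0)*conj(-1) + 4*(0)*conj(-1)]
      = (1/16)[(2) + (-2) + (-2*sqrt(2)) + (0) + (2*sqrt(2)) + (0) + (0)] = 0/16 = 0
  <chi_4*chi_5, chi_3> = (1/16)[1*(2)*conj(1) + 1*(-2)*conj(1) + 2*(-sqrt(2))*conj(-1) + 2*(0)*conj(1) + 2*(sqrt(2))*conj(-1) + 4*(0)*conj(1) + 4*(0)*conj(-1)]
      = (1/16)[(2) + (-2) + (2*sqrt(2)) + (0) + (-2*sqrt(2)) + (0) + (0)] = 0/16 = 0
  <chi_4*chi_5, chi_4> = (1/16)[1*(2)*conj(1) + 1*(-2)*conj(1) + 2*(-sqrt(2))*conj(-1) + 2*(0)*conj(1) + 2*(sqrt(2))*conj(-1) + 4*(0)*conj(-1) + 4*(0)*conj(1)]
      = (1/16)[(2) + (-2) + (2*sqrt(2)) + (0) + (-2*sqrt(2)) + (0) + (0)] = 0/16 = 0
  <chi_4*chi_5, chi_5> = (1/16)[1*(2)*conj(2) + 1*(-2)*conj(-2) + 2*(-sqrt(2))*conj(sqrt(2)) + 2*(0)*conj(0) + 2*(sqrt(2))*conj(-sqrt(2)) + 4*(0)*conj(0) + 4*(0)*conj(0)]
      = (1/16)[(4) + (4) + (-4) + (0) + (-4) + (0) + (0)] = 0/16 = 0
  <chi_4*chi_5, chi_6> = (1/16)[1*(2)*conj(2) + 1*(-2)*conj(2) + 2*(-sqrt(2))*conj(0) + 2*(0)*conj(-2) + 2*(sqrt(2))*conj(0) + 4*(0)*conj(0) + 4*(0)*conj(0)]
      = (1/16)[(4) + (-4) + (0) + (0) + (0) + (0) + (0)] = 0/16 = 0
  <chi_4*chi_5, chi_7> = (1/16)[1*(2)*conj(2) + 1*(-2)*conj(-2) + 2*(-sqrt(2))*conj(-sqrt(2)) + 2*(0)*conj(0) + 2*(sqrt(2))*conj(sqrt(2)) + 4*(0)*conj(0) + 4*(0)*conj(0)]
      = (1/16)[(4) + (4) + (4) + (0) + (4) + (0) + (0)] = 16/16 = 1
Hence the multiplicities are chi_7: 1. Dimension check: dim(chi_4)*dim(chi_5) = 1*2 = 2 and sum (mult * dim) = 1*2 = 2.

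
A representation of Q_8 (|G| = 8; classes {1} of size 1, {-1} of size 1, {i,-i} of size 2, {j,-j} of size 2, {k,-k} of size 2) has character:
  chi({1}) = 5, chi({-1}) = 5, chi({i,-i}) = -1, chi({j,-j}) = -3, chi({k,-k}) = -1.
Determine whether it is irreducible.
Not irreducible (reducible): <chi, chi> = 9 > 1.

Argument: <chi, chi> = (1/|G|) sum_C |C| * |chi(C)|^2 = (1/8)[1*|5|^2 + 1*|5|^2 + 2*|-1|^2 + 2*|-3|^2 + 2*|-1|^2]
  = (1/8)[(25) + (25) + (2) + (18) + (2)] = 72/8 = 9.
A character is irreducible iff <chi, chi> = 1, so this representation is reducible.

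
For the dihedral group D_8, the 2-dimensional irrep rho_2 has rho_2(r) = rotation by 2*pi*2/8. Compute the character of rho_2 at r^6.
chi_{rho_2}(r^6) = 2*cos(2*pi*2*6/8) = -2

rho_2(r^6) is rotation by angle 2*pi*2*6/8, whose trace is 2*cos(2*pi*2*6/8) = -2.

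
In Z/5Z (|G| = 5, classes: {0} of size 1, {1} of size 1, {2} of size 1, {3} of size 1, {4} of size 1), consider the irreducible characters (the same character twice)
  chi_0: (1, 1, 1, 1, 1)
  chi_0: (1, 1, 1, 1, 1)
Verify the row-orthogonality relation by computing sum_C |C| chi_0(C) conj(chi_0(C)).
Sum = 5 = |G| = 5; so <chi_0, chi_0> = 1 (norm-1 confirms irreducibility).

Explanation: Compute term by term over conjugacy classes (|C| * chi_0(C) * conj(chi_0(C))):
  1*(1)*conj(1) + 1*(1)*conj(1) + 1*(1)*conj(1) + 1*(1)*conj(1) + 1*(1)*conj(1)
  = (1) + (1) + (1) + (1) + (1)
  = 5.
(Exp terms are combined using exp(i*s)*conj(exp(i*t)) = exp(i*(s-t)), and sums of them are collapsed using the identity that for every m > 1 the m distinct m-th roots of unity sum to 0, e.g. 1 + exp(2*I*pi/3) + exp(-2*I*pi/3) = 0.)
Dividing by |G| = 5 gives 5/5 = 1, matching the row-orthogonality relation <chi_0, chi_0> = [chi_0 = chi_0].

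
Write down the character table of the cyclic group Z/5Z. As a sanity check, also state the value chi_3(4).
Character table of Z/5Z (irreps indexed chi_0,...,chi_4 with chi_k(m) = zeta_5^(k*m), zeta_5 = exp(2*pi*i/5)):
  irrep \ class  {0} (size 1)  {1} (size 1)    {2} (size 1)    {3} (size 1)    {4} (size 1)  
  chi_0          1             1               1               1               1             
  chi_1          1             exp(2*I*pi/5)   exp(4*I*pi/5)   exp(-4*I*pi/5)  exp(-2*I*pi/5)
  chi_2          1             exp(4*I*pi/5)   exp(-2*I*pi/5)  exp(2*I*pi/5)   exp(-4*I*pi/5)
  chi_3          1             exp(-4*I*pi/5)  exp(2*I*pi/5)   exp(-2*I*pi/5)  exp(4*I*pi/5) 
  chi_4          1             exp(-2*I*pi/5)  exp(-4*I*pi/5)  exp(4*I*pi/5)   exp(2*I*pi/5) 

Spot check: chi_3(4) = zeta_5^(3*4) = zeta_5^12 = exp(4*I*pi/5).

Proof sketch: Z/5Z is abelian, so all 5 irreducible complex representations are 1-dimensional. They are given by chi_k(m) = zeta_5^(k*m) for k = 0,...,4. Row orthogonality: sum_m chi_k(m) conj(chi_l(m)) = 5 * [k = l].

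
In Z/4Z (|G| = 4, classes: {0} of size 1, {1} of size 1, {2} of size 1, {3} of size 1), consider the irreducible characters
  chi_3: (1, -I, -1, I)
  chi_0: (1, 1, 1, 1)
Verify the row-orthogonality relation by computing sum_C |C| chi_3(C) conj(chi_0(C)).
Sum = 0; so <chi_3, chi_0> = 0 (distinct irreducibles are orthogonal).

Working: Compute term by term over conjugacy classes (|C| * chi_3(C) * conj(chi_0(C))):
  1*(1)*conj(1) + 1*(-I)*conj(1) + 1*(-1)*conj(1) + 1*(I)*conj(1)
  = (1) + (-I) + (-1) + (I)
  = 0.
(Exp terms are combined using exp(i*s)*conj(exp(i*t)) = exp(i*(s-t)), and sums of them are collapsed using the identity that for every m > 1 the m distinct m-th roots of unity sum to 0, e.g. 1 + exp(2*I*pi/3) + exp(-2*I*pi/3) = 0.)
Dividing by |G| = 4 gives 0/4 = 0, matching the row-orthogonality relation <chi_3, chi_0> = [chi_3 = chi_0].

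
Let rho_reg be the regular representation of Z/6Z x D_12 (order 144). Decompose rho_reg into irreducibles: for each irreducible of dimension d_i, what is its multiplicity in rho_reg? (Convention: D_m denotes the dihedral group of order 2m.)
Each irreducible V_i of dimension d_i appears with multiplicity d_i, i.e. rho_reg = (direct sum over all irreducibles V_i) d_i V_i. The irreducible dimensions for Z/6Z x D_12 are 1, 1, 1, 1, 1, 1, 1, 1, 1, 1, 1, 1, 1, 1, 1, 1, 1, 1, 1, 1, 1, 1, 1, 1, 2, 2, 2, 2, 2, 2, 2, 2, 2, 2, 2, 2, 2, 2, 2, 2, 2, 2, 2, 2, 2, 2, 2, 2, 2, 2, 2, 2, 2, 2: 24 irreducibles of dimension 1, each with multiplicity 1; 30 irreducibles of dimension 2, each with multiplicity 2. Total dimension 24*1*1 + 30*2*2 = 144 = |G|.

Solution. General theorem: in the regular representation of a finite group G, each irreducible appears with multiplicity equal to its dimension. Check: dim(rho_reg) = sum d_i^2 = 1 + 1 + 1 + 1 + 1 + 1 + 1 + 1 + 1 + 1 + 1 + 1 + 1 + 1 + 1 + 1 + 1 + 1 + 1 + 1 + 1 + 1 + 1 + 1 + 4 + 4 + 4 + 4 + 4 + 4 + 4 + 4 + 4 + 4 + 4 + 4 + 4 + 4 + 4 + 4 + 4 + 4 + 4 + 4 + 4 + 4 + 4 + 4 + 4 + 4 + 4 + 4 + 4 + 4 = 144 = |G|.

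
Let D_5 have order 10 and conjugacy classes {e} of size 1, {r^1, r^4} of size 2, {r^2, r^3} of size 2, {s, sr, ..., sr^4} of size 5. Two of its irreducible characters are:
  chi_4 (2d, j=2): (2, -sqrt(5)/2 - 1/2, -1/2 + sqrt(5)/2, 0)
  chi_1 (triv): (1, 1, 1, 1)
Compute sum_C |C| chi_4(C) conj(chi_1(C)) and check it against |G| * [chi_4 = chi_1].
Sum = 0; so <chi_4, chi_1> = 0 (distinct irreducibles are orthogonal).

Argument: Compute term by term over conjugacy classes (|C| * chi_4(C) * conj(chi_1(C))):
  1*(2)*conj(1) + 2*(-sqrt(5)/2 - 1/2)*conj(1) + 2*(-1/2 + sqrt(5)/2)*conj(1) + 5*(0)*conj(1)
  = (2) + (-sqrt(5) - 1) + (-1 + sqrt(5)) + (0)
  = 0.
Dividing by |G| = 10 gives 0/10 = 0, matching the row-orthogonality relation <chi_4, chi_1> = [chi_4 = chi_1].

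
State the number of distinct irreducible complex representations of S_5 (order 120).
7

The number of irreducible complex representations of a finite group equals its number of conjugacy classes. Conjugacy classes in S_5 correspond to cycle types, i.e. partitions of 5; there are p(5) = 7 of them, so S_5 (order 120) has exactly 7 irreducible complex representations.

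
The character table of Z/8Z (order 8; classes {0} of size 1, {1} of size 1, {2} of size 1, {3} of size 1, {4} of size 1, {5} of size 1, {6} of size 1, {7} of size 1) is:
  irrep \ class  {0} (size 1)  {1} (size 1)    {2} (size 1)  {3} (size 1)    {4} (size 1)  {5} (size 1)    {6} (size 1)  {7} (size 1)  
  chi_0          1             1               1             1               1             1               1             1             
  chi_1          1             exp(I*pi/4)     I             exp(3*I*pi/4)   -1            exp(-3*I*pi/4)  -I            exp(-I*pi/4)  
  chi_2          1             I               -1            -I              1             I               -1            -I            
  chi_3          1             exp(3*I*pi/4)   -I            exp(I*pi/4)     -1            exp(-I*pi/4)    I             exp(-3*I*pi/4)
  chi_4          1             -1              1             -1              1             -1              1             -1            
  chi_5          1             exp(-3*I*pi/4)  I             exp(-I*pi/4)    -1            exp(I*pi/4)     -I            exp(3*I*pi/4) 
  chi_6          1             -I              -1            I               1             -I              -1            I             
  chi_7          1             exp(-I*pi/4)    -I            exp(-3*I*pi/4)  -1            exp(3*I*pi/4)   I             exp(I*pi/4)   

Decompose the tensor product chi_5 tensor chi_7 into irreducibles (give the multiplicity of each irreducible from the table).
chi_5 tensor chi_7 = chi_4 (all other irreducibles have multiplicity 0).

Proof sketch: The character of a tensor product is the pointwise product (chi_5 * chi_7)(C) = chi_5(C) * chi_7(C):
  {0}: (1)*(1), {1}: (exp(-3*I*pi/4))*(exp(-I*pi/4)), {2}: (I)*(-I), {3}: (exp(-I*pi/4))*(exp(-3*I*pi/4)), {4}: (-1)*(-1), {5}: (exp(I*pi/4))*(exp(3*I*pi/4)), {6}: (-I)*(I), {7}: (exp(3*I*pi/4))*(exp(I*pi/4))
so (chi_5 * chi_7) takes values
  {0} -> 1, {1} -> -1, {2} -> 1, {3} -> -1, {4} -> 1, {5} -> -1, {6} -> 1, {7} -> -1.
Now take the inner product of this character with each irreducible chi from the table, <chi_5*chi_7, chi> = (1/8) sum_C |C| (chi_5*chi_7)(C) conj(chi(C)):
  <chi_5*chi_7, chi_0> = (1/8)[1*(1)*conj(1) + 1*(-1)*conj(1) + 1*(1)*conj(1) + 1*(-1)*conj(1) + 1*(1)*conj(1) + 1*(-1)*conj(1) + 1*(1)*conj(1) + 1*(-1)*conj(1)]
      = (1/8)[(1) + (-1) + (1) + (-1) + (1) + (-1) + (1) + (-1)] = 0/8 = 0
  <chi_5*chi_7, chi_1> = (1/8)[1*(1)*conj(1) + 1*(-1)*conj(exp(I*pi/4)) + 1*(1)*conj(I) + 1*(-1)*conj(exp(3*I*pi/4)) + 1*(1)*conj(-1) + 1*(-1)*conj(exp(-3*I*pi/4)) + 1*(1)*conj(-I) + 1*(-1)*conj(exp(-I*pi/4))]
      = (1/8)[(1) + (-exp(-I*pi/4)) + (-I) + (-exp(-3*I*pi/4)) + (-1) + (-exp(3*I*pi/4)) + (I) + (-exp(I*pi/4))] = 0/8 = 0
  <chi_5*chi_7, chi_2> = (1/8)[1*(1)*conj(1) + 1*(-1)*conj(I) + 1*(1)*conj(-1) + 1*(-1)*conj(-I) + 1*(1)*conj(1) + 1*(-1)*conj(I) + 1*(1)*conj(-1) + 1*(-1)*conj(-I)]
      = (1/8)[(1) + (I) + (-1) + (-I) + (1) + (I) + (-1) + (-I)] = 0/8 = 0
  <chi_5*chi_7, chi_3> = (1/8)[1*(1)*conj(1) + 1*(-1)*conj(exp(3*I*pi/4)) + 1*(1)*conj(-I) + 1*(-1)*conj(exp(I*pi/4)) + 1*(1)*conj(-1) + 1*(-1)*conj(exp(-I*pi/4)) + 1*(1)*conj(I) + 1*(-1)*conj(exp(-3*I*pi/4))]
      = (1/8)[(1) + (-exp(-3*I*pi/4)) + (I) + (-exp(-I*pi/4)) + (-1) + (-exp(I*pi/4)) + (-I) + (-exp(3*I*pi/4))] = 0/8 = 0
  <chi_5*chi_7, chi_4> = (1/8)[1*(1)*conj(1) + 1*(-1)*conj(-1) + 1*(1)*conj(1) + 1*(-1)*conj(-1) + 1*(1)*conj(1) + 1*(-1)*conj(-1) + 1*(1)*conj(1) + 1*(-1)*conj(-1)]
      = (1/8)[(1) + (1) + (1) + (1) + (1) + (1) + (1) + (1)] = 8/8 = 1
  <chi_5*chi_7, chi_5> = (1/8)[1*(1)*conj(1) + 1*(-1)*conj(exp(-3*I*pi/4)) + 1*(1)*conj(I) + 1*(-1)*conj(exp(-I*pi/4)) + 1*(1)*conj(-1) + 1*(-1)*conj(exp(I*pi/4)) + 1*(1)*conj(-I) + 1*(-1)*conj(exp(3*I*pi/4))]
      = (1/8)[(1) + (-exp(3*I*pi/4)) + (-I) + (-exp(I*pi/4)) + (-1) + (-exp(-I*pi/4)) + (I) + (-exp(-3*I*pi/4))] = 0/8 = 0
  <chi_5*chi_7, chi_6> = (1/8)[1*(1)*conj(1) + 1*(-1)*conj(-I) + 1*(1)*conj(-1) + 1*(-1)*conj(I) + 1*(1)*conj(1) + 1*(-1)*conj(-I) + 1*(1)*conj(-1) + 1*(-1)*conj(I)]
      = (1/8)[(1) + (-I) + (-1) + (I) + (1) + (-I) + (-1) + (I)] = 0/8 = 0
  <chi_5*chi_7, chi_7> = (1/8)[1*(1)*conj(1) + 1*(-1)*conj(exp(-I*pi/4)) + 1*(1)*conj(-I) + 1*(-1)*conj(exp(-3*I*pi/4)) + 1*(1)*conj(-1) + 1*(-1)*conj(exp(3*I*pi/4)) + 1*(1)*conj(I) + 1*(-1)*conj(exp(I*pi/4))]
      = (1/8)[(1) + (-exp(I*pi/4)) + (I) + (-exp(3*I*pi/4)) + (-1) + (-exp(-3*I*pi/4)) + (-I) + (-exp(-I*pi/4))] = 0/8 = 0
(Exp terms are combined using exp(i*s)*conj(exp(i*t)) = exp(i*(s-t)), and sums of them are collapsed using the identity that for every m > 1 the m distinct m-th roots of unity sum to 0, e.g. 1 + exp(2*I*pi/3) + exp(-2*I*pi/3) = 0.)
Hence the multiplicities are chi_4: 1. Dimension check: dim(chi_5)*dim(chi_7) = 1*1 = 1 and sum (mult * dim) = 1*1 = 1.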